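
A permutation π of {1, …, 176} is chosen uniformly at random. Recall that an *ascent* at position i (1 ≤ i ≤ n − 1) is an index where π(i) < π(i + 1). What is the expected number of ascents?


Write X = Σ X_I over i = 1, …, 175, with X_I the indicator of one ascent.
There are 175 indicators.
For each fixed i, the pair (π(i), π(i+1)) is a uniformly random ordered pair of distinct values from {1, …, 176}; by symmetry P[π(i) < π(i+1)] = 1/2.
By linearity: E[X] = 175 · (1/2) = (176 − 1) · (1/2) = 175/2 ≈ 87.500.

E[X] = 175/2 = 87.500.


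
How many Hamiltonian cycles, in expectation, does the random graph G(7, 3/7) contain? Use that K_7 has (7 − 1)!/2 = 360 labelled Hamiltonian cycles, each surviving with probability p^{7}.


K_7 has (7 − 1)!/2 = 360 labelled Hamiltonian cycles.
For each such Hamiltonian cycle H, let X_H = 1 if all 7 edges of H are present in G. Then P[X_H = 1] = p^{7} = (3/7)^{7} = 2187/823543.
Summing the indicators: E[X] = Σ_H E[X_H] = 360 · p^{7} = 360 · 2187/823543 = 787320/823543.
Numerically: E[X] ≈ 0.95602.

E[X] = 360 · (3/7)^{7} = 787320/823543 ≈ 0.95602.


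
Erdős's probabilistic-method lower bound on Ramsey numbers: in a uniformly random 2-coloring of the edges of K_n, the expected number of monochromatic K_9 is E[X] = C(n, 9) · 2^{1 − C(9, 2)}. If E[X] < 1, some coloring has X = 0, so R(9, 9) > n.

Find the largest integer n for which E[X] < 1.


We need C(n, 9) · 2^{1 − 36} < 1, i.e. C(n, 9) < 2^{36 − 1} = 34359738368.
Check values of n near the boundary:
  n = 61: C(61, 9) = 17341763505; 17341763505 < 34359738368? YES
  n = 62: C(62, 9) = 20286591270; 20286591270 < 34359738368? YES
  n = 63: C(63, 9) = 23667689815; 23667689815 < 34359738368? YES
  n = 64: C(64, 9) = 27540584512; 27540584512 < 34359738368? YES
  n = 65: C(65, 9) = 31966749880; 31966749880 < 34359738368? YES
  n = 66: C(66, 9) = 37014131440; 37014131440 < 34359738368? NO
  n = 67: C(67, 9) = 42757703560; 42757703560 < 34359738368? NO
The largest n with C(n, 9) < 34359738368 is n = 65 (where E[X] = 3995843735/4294967296 ≈ 0.9303549). Hence R(9, 9) > 65, i.e. R(9, 9) ≥ 66.

Largest n = 65; hence R(9, 9) > 65.


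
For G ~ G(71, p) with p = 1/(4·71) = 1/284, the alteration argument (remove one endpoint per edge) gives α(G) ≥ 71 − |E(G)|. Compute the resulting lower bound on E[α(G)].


E[|E(G)|] = C(71, 2)·p = 2485 · (1/284) = 35/4.
E[α(G)] ≥ n − E[|E(G)|] = 71 − 35/4 = 249/4.
Numerically: ≈ 62.2500.
(This is only a lower bound; the true E[α(G)] may be larger.)

E[α(G)] ≥ 249/4 ≈ 62.2500.


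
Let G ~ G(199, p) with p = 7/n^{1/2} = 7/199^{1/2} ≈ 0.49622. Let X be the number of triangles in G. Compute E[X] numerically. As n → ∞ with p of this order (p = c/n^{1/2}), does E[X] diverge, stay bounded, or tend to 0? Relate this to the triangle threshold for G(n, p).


Number of potential triangles: C(199, 3) = 1293699.
Each occurs with probability p³ ≈ (0.49622)³ ≈ 1.2218405e-01.
By linearity: E[X] = C(199, 3)·p³ ≈ 1293699 · 1.2218405e-01 ≈ 158069.37928.
Since α = 1/2 < 1, p = c/n^{1/2} ≫ 1/n is above the triangle threshold p ~ 1/n. Asymptotically E[X] ~ (c³/6)·n^{3(1−α)} = (7³/6)·n^{1.5} → ∞; triangles are abundant w.h.p.

E[X] ≈ 158069.37928; in regime p = Θ(1/n^{1/2}) E[X] diverges (above the triangle threshold p ~ 1/n).


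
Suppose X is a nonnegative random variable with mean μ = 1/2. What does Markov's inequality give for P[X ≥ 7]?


μ = E[X] = 1/2, a = 7.
Markov: P[X ≥ 7] ≤ μ/a = (1/2)/7 = 1/14.
Numerically: ≈ 0.0714.
(Since a = 7 > μ = 0.5000, the bound 1/14 is < 1 and informative.)

P[X ≥ 7] ≤ 1/14 ≈ 0.0714.


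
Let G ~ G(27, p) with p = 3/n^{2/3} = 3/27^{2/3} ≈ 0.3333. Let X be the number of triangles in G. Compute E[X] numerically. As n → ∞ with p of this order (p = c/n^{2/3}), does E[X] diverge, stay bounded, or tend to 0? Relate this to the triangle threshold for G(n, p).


Number of potential triangles: C(27, 3) = 2925.
Each occurs with probability p³ ≈ (0.3333)³ ≈ 3.703704e-02.
By linearity: E[X] = C(27, 3)·p³ ≈ 2925 · 3.703704e-02 ≈ 108.3333.
Since α = 2/3 < 1, p = c/n^{2/3} ≫ 1/n is above the triangle threshold p ~ 1/n. Asymptotically E[X] ~ (c³/6)·n^{3(1−α)} = (3³/6)·n^{1} → ∞; triangles are abundant w.h.p.

E[X] ≈ 108.3333; in regime p = Θ(1/n^{2/3}) E[X] diverges (above the triangle threshold p ~ 1/n).


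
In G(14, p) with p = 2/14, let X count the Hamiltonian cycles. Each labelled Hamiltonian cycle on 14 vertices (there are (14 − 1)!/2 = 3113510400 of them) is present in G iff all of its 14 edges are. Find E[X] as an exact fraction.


K_14 has (14 − 1)!/2 = 3113510400 labelled Hamiltonian cycles.
For each such Hamiltonian cycle H, let X_H = 1 if all 14 edges of H are present in G. Then P[X_H = 1] = p^{14} = (1/7)^{14} = 1/678223072849.
By linearity of expectation: E[X] = Σ_H E[X_H] = 3113510400 · p^{14} = 3113510400 · 1/678223072849 = 444787200/96889010407.
Numerically: E[X] ≈ 0.0045907.

E[X] = 3113510400 · (1/7)^{14} = 444787200/96889010407 ≈ 0.0045907.


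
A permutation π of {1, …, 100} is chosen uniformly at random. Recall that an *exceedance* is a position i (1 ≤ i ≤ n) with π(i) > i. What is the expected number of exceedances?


Write X = Σ_{i=1}^{100} X_i, where X_i = 1_{π(i) > i}.
For each fixed i, π(i) is uniform over {1, …, 100} (marginal of a uniform permutation), so P[π(i) > i] = (n − i)/n. Summing: Σ_{i=1}^{100} (n − i)/n = (0 + 1 + … + 99)/100 = 100(100 − 1)/(2·100) = (100 − 1)/2.
Hence E[X] = Σ_{i=1}^{100} (100 − i)/100 = 99/2 ≈ 49.5000.

E[X] = 99/2 = 49.5000.


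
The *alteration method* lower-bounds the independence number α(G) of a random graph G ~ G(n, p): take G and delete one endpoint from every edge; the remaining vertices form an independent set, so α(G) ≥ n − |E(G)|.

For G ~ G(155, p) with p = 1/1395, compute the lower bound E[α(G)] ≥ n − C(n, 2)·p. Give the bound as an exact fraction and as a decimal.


E[|E(G)|] = C(155, 2)·p = 11935 · (1/1395) = 77/9.
E[α(G)] ≥ n − E[|E(G)|] = 155 − 77/9 = 1318/9.
Numerically: ≈ 146.44444.
(This is only a lower bound; the true E[α(G)] may be larger.)

E[α(G)] ≥ 1318/9 ≈ 146.44444.


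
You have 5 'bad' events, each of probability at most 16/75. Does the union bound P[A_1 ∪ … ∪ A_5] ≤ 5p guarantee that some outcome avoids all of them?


Union bound: P[∪_{i=1}^{5} A_i] ≤ Σ_i P[A_i] ≤ 5·p = 5·(16/75) = 16/15.
Numerically: 16/15 ≈ 1.0666667.
Is 16/15 < 1? NO.
Since the bound 16/15 is ≥ 1, the union bound is uninformative here; it does NOT by itself certify existence.

5·p = 16/15 ≈ 1.0666667; existence NOT certified by the union bound.


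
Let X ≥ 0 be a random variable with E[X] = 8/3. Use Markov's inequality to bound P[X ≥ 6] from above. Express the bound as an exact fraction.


μ = E[X] = 8/3, a = 6.
Markov: P[X ≥ 6] ≤ μ/a = (8/3)/6 = 4/9.
Numerically: ≈ 0.444.
(Since a = 6 > μ = 2.667, the bound 4/9 is < 1 and informative.)

P[X ≥ 6] ≤ 4/9 ≈ 0.444.


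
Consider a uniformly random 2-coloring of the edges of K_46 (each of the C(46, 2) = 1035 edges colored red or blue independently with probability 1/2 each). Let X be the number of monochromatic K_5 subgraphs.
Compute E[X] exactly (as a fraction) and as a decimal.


Let X = Σ_S X_S over the C(46, 5) = 1370754 subsets S of size 5, where X_S = 1 if the K_5 on S is monochromatic.
For a fixed S, the K_5 on S has C(5, 2) = 10 edges. P[all 10 edges red] = (1/2)^10, and likewise for blue, so P[monochromatic] = 2·(1/2)^10 = 2^{1 − 10} = 1/512.
Summing: E[X] = C(46, 5) · 2^{1 − 10} = 1370754 · 1/512 = 685377/256.
Numerically: E[X] ≈ 2677.25391.

E[X] = C(46,5)·2^(1−C(5,2)) = 685377/256 ≈ 2677.25391.


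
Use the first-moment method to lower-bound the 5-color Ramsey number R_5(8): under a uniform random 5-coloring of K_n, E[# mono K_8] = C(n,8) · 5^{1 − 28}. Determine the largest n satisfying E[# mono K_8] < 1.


We need C(n, 8) · 5^{1 − 28} < 1, i.e. C(n, 8) < 5^{28 − 1} = 7450580596923828125.
Check values of n near the boundary:
  n = 858: C(858, 8) = 7049584530256467771; 7049584530256467771 < 7450580596923828125? YES
  n = 859: C(859, 8) = 7115855595170747139; 7115855595170747139 < 7450580596923828125? YES
  n = 860: C(860, 8) = 7182671140665308145; 7182671140665308145 < 7450580596923828125? YES
  n = 861: C(861, 8) = 7250034996615275865; 7250034996615275865 < 7450580596923828125? YES
  n = 862: C(862, 8) = 7317951015318931845; 7317951015318931845 < 7450580596923828125? YES
  n = 863: C(863, 8) = 7386423071602617757; 7386423071602617757 < 7450580596923828125? YES
  n = 864: C(864, 8) = 7455455062926006708; 7455455062926006708 < 7450580596923828125? NO
  n = 865: C(865, 8) = 7525050909487743060; 7525050909487743060 < 7450580596923828125? NO
  n = 866: C(866, 8) = 7595214554331451620; 7595214554331451620 < 7450580596923828125? NO
The largest n with C(n, 8) < 7450580596923828125 is n = 863 (where E[X] = 7386423071602617757/7450580596923828125 ≈ 0.991). Hence R_5(8) > 863, i.e. R_5(8) ≥ 864.

Largest n = 863; hence R_5(8) > 863.


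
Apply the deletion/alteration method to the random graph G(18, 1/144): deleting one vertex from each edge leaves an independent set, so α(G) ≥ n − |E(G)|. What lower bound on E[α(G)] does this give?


E[|E(G)|] = C(18, 2)·p = 153 · (1/144) = 17/16.
E[α(G)] ≥ n − E[|E(G)|] = 18 − 17/16 = 271/16.
Numerically: ≈ 16.9375.
(This is only a lower bound; the true E[α(G)] may be larger.)

E[α(G)] ≥ 271/16 ≈ 16.9375.


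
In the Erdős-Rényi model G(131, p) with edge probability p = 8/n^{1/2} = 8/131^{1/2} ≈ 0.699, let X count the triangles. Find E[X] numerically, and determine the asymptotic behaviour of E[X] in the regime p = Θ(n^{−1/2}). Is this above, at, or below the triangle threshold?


Number of potential triangles: C(131, 3) = 366145.
Each occurs with probability p³ ≈ (0.699)³ ≈ 3.41478e-01.
By linearity: E[X] = C(131, 3)·p³ ≈ 366145 · 3.41478e-01 ≈ 125030.545.
Since α = 1/2 < 1, p = c/n^{1/2} ≫ 1/n is above the triangle threshold p ~ 1/n. Asymptotically E[X] ~ (c³/6)·n^{3(1−α)} = (8³/6)·n^{1.5} → ∞; triangles are abundant w.h.p.

E[X] ≈ 125030.545; in regime p = Θ(1/n^{1/2}) E[X] diverges (above the triangle threshold p ~ 1/n).


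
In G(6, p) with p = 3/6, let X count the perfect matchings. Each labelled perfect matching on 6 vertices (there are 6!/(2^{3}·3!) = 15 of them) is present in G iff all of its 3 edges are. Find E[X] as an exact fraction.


K_6 has 6!/(2^{3}·3!) = 15 labelled perfect matchings.
For each such perfect matching H, let X_H = 1 if all 3 edges of H are present in G. Then P[X_H = 1] = p^{3} = (1/2)^{3} = 1/8.
By linearity of expectation: E[X] = Σ_H E[X_H] = 15 · p^{3} = 15 · 1/8 = 15/8.
Numerically: E[X] ≈ 1.875.

E[X] = 15 · (1/2)^{3} = 15/8 ≈ 1.875.


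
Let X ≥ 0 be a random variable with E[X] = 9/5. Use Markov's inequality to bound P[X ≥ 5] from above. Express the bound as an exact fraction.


μ = E[X] = 9/5, a = 5.
Markov: P[X ≥ 5] ≤ μ/a = (9/5)/5 = 9/25.
Numerically: ≈ 0.3600.
(Since a = 5 > μ = 1.8000, the bound 9/25 is < 1 and informative.)

P[X ≥ 5] ≤ 9/25 ≈ 0.3600.


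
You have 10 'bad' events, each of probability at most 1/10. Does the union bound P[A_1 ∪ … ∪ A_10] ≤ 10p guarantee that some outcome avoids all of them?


Union bound: P[∪_{i=1}^{10} A_i] ≤ Σ_i P[A_i] ≤ 10·p = 10·(1/10) = 1.
Numerically: 1 ≈ 1.0000.
Is 1 < 1? NO.
Since the bound 1 is ≥ 1, the union bound is uninformative here; it does NOT by itself certify existence.

10·p = 1 ≈ 1.0000; existence NOT certified by the union bound.


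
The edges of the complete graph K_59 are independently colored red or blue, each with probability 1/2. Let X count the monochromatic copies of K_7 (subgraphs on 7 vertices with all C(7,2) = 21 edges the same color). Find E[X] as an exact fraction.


Let X = Σ_S X_S over the C(59, 7) = 341149446 subsets S of size 7, where X_S = 1 if the K_7 on S is monochromatic.
For a fixed S, the K_7 on S has C(7, 2) = 21 edges. P[all 21 edges red] = (1/2)^21, and likewise for blue, so P[monochromatic] = 2·(1/2)^21 = 2^{1 − 21} = 1/1048576.
Summing: E[X] = C(59, 7) · 2^{1 − 21} = 341149446 · 1/1048576 = 170574723/524288.
Numerically: E[X] ≈ 325.345465.

E[X] = C(59,7)·2^(1−C(7,2)) = 170574723/524288 ≈ 325.345465.


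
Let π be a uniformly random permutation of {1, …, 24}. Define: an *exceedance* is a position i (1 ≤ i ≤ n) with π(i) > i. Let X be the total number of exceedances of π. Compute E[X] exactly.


Write X = Σ_{i=1}^{24} X_i, where X_i = 1_{π(i) > i}.
For each fixed i, π(i) is uniform over {1, …, 24} (marginal of a uniform permutation), so P[π(i) > i] = (n − i)/n. Summing: Σ_{i=1}^{24} (n − i)/n = (0 + 1 + … + 23)/24 = 24(24 − 1)/(2·24) = (24 − 1)/2.
Hence E[X] = Σ_{i=1}^{24} (24 − i)/24 = 23/2 ≈ 11.500.

E[X] = 23/2 = 11.500.


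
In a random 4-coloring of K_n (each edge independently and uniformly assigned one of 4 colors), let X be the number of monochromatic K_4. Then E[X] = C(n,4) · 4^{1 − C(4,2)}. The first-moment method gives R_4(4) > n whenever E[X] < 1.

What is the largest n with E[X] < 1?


We need C(n, 4) · 4^{1 − 6} < 1, i.e. C(n, 4) < 4^{6 − 1} = 1024.
Check values of n near the boundary:
  n = 13: C(13, 4) = 715; 715 < 1024? YES
  n = 14: C(14, 4) = 1001; 1001 < 1024? YES
  n = 15: C(15, 4) = 1365; 1365 < 1024? NO
  n = 16: C(16, 4) = 1820; 1820 < 1024? NO
  n = 17: C(17, 4) = 2380; 2380 < 1024? NO
The largest n with C(n, 4) < 1024 is n = 14 (where E[X] = 1001/1024 ≈ 0.9775). Hence R_4(4) > 14, i.e. R_4(4) ≥ 15.

Largest n = 14; hence R_4(4) > 14.


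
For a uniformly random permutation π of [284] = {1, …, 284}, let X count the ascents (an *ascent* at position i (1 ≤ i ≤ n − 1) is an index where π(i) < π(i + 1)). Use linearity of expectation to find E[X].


Write X = Σ X_I over i = 1, …, 283, with X_I the indicator of one ascent.
There are 283 indicators.
For each fixed i, the pair (π(i), π(i+1)) is a uniformly random ordered pair of distinct values from {1, …, 284}; by symmetry P[π(i) < π(i+1)] = 1/2.
By linearity: E[X] = 283 · (1/2) = (284 − 1) · (1/2) = 283/2 ≈ 141.500000.

E[X] = 283/2 = 141.500000.


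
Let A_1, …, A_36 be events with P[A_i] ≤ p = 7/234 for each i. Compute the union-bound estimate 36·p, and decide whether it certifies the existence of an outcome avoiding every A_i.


Union bound: P[∪_{i=1}^{36} A_i] ≤ Σ_i P[A_i] ≤ 36·p = 36·(7/234) = 14/13.
Numerically: 14/13 ≈ 1.077.
Is 14/13 < 1? NO.
Since the bound 14/13 is ≥ 1, the union bound is uninformative here; it does NOT by itself certify existence.

36·p = 14/13 ≈ 1.077; existence NOT certified by the union bound.


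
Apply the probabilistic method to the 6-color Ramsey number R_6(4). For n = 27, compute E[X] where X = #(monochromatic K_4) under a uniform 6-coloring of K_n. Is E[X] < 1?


E[X] = C(27, 4) · 6^{1 − 6} = 17550 · 6^{−5} = 17550/7776.
As a reduced fraction: E[X] = 325/144 ≈ 2.256944.
Is E[X] < 1? NO.
Since E[X] ≥ 1, the first-moment bound is inconclusive at n = 27; it does NOT by itself certify R_6(4) > 27.

E[X] = 325/144 ≈ 2.256944; E[X] ≥ 1; first-moment method inconclusive here.


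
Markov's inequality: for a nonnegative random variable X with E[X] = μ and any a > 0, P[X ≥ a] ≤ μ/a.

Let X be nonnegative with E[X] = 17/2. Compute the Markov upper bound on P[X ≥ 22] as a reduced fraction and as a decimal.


μ = E[X] = 17/2, a = 22.
Markov: P[X ≥ 22] ≤ μ/a = (17/2)/22 = 17/44.
Numerically: ≈ 0.386364.
(Since a = 22 > μ = 8.500000, the bound 17/44 is < 1 and informative.)

P[X ≥ 22] ≤ 17/44 ≈ 0.386364.


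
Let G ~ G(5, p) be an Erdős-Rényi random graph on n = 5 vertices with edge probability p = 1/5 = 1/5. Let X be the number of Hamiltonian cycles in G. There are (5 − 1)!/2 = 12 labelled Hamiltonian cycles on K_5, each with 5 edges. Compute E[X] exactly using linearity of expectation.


K_5 has (5 − 1)!/2 = 12 labelled Hamiltonian cycles.
For each such Hamiltonian cycle H, let X_H = 1 if all 5 edges of H are present in G. Then P[X_H = 1] = p^{5} = (1/5)^{5} = 1/3125.
By linearity: E[X] = Σ_H E[X_H] = 12 · p^{5} = 12 · 1/3125 = 12/3125.
Numerically: E[X] ≈ 0.00384.

E[X] = 12 · (1/5)^{5} = 12/3125 ≈ 0.00384.


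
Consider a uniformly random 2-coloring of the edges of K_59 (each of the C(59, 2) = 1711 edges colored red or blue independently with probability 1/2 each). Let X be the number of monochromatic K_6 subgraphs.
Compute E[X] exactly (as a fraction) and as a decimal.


Let X = Σ_S X_S over the C(59, 6) = 45057474 subsets S of size 6, where X_S = 1 if the K_6 on S is monochromatic.
For a fixed S, the K_6 on S has C(6, 2) = 15 edges. P[all 15 edges red] = (1/2)^15, and likewise for blue, so P[monochromatic] = 2·(1/2)^15 = 2^{1 − 15} = 1/16384.
By linearity of expectation: E[X] = C(59, 6) · 2^{1 − 15} = 45057474 · 1/16384 = 22528737/8192.
Numerically: E[X] ≈ 2750.08997.

E[X] = C(59,6)·2^(1−C(6,2)) = 22528737/8192 ≈ 2750.08997.


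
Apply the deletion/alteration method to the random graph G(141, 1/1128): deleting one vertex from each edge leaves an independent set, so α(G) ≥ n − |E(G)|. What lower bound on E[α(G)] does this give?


E[|E(G)|] = C(141, 2)·p = 9870 · (1/1128) = 35/4.
E[α(G)] ≥ n − E[|E(G)|] = 141 − 35/4 = 529/4.
Numerically: ≈ 132.25000.
(This is only a lower bound; the true E[α(G)] may be larger.)

E[α(G)] ≥ 529/4 ≈ 132.25000.


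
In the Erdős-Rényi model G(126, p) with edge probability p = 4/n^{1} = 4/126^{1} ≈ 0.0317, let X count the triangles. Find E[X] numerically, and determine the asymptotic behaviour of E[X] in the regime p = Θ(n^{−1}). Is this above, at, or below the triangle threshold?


Number of potential triangles: C(126, 3) = 325500.
Each occurs with probability p³ ≈ (0.0317)³ ≈ 3.19940e-05.
By linearity: E[X] = C(126, 3)·p³ ≈ 325500 · 3.19940e-05 ≈ 10.414.
Here α = 1, so p = 4/n is exactly at the triangle threshold p ~ 1/n. Asymptotically E[X] → c³/6 = 4³/6 = 32/3 ≈ 10.667, a bounded constant. In this regime the triangle count is asymptotically Poisson(c³/6).

E[X] ≈ 10.414; in regime p = Θ(1/n^{1}) E[X] stays bounded (at the triangle threshold p ~ 1/n).


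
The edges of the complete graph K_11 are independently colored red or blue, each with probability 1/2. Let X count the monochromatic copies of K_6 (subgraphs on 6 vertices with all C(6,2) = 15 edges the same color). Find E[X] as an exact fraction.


Let X = Σ_S X_S over the C(11, 6) = 462 subsets S of size 6, where X_S = 1 if the K_6 on S is monochromatic.
For a fixed S, the K_6 on S has C(6, 2) = 15 edges. P[all 15 edges red] = (1/2)^15, and likewise for blue, so P[monochromatic] = 2·(1/2)^15 = 2^{1 − 15} = 1/16384.
By linearity: E[X] = C(11, 6) · 2^{1 − 15} = 462 · 1/16384 = 231/8192.
Numerically: E[X] ≈ 0.028.

E[X] = C(11,6)·2^(1−C(6,2)) = 231/8192 ≈ 0.028.


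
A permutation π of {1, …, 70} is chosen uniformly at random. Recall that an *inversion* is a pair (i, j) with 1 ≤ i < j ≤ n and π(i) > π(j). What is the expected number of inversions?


Write X = Σ X_I over the C(70, 2) = 2415 pairs i < j, with X_I the indicator of one inversion.
There are 2415 indicators.
For each fixed pair i < j, the values π(i) and π(j) are two distinct elements of {1, …, 70} in uniformly random order; by symmetry P[π(i) > π(j)] = 1/2.
By linearity: E[X] = 2415 · (1/2) = C(70, 2) · (1/2) = 2415/2 = 2415/2 ≈ 1207.500000.

E[X] = 2415/2 = 1207.500000.


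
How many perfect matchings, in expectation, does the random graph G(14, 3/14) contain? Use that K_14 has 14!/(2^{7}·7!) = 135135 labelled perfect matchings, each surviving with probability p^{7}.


K_14 has 14!/(2^{7}·7!) = 135135 labelled perfect matchings.
For each such perfect matching H, let X_H = 1 if all 7 edges of H are present in G. Then P[X_H = 1] = p^{7} = (3/14)^{7} = 2187/105413504.
By linearity of expectation: E[X] = Σ_H E[X_H] = 135135 · p^{7} = 135135 · 2187/105413504 = 42220035/15059072.
Numerically: E[X] ≈ 2.8.

E[X] = 135135 · (3/14)^{7} = 42220035/15059072 ≈ 2.8.


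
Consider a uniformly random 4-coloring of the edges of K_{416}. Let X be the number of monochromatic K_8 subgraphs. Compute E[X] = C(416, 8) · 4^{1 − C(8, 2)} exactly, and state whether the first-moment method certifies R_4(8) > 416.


E[X] = C(416, 8) · 4^{1 − 28} = 20788229335792620 · 4^{−27} = 20788229335792620/18014398509481984.
As a reduced fraction: E[X] = 5197057333948155/4503599627370496 ≈ 1.154.
Is E[X] < 1? NO.
Since E[X] ≥ 1, the first-moment bound is inconclusive at n = 416; it does NOT by itself certify R_4(8) > 416.

E[X] = 5197057333948155/4503599627370496 ≈ 1.154; E[X] ≥ 1; first-moment method inconclusive here.


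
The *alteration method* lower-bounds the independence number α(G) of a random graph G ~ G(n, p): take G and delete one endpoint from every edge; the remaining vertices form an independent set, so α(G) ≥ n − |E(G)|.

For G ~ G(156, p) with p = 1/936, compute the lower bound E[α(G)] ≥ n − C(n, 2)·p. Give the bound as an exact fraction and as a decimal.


E[|E(G)|] = C(156, 2)·p = 12090 · (1/936) = 155/12.
E[α(G)] ≥ n − E[|E(G)|] = 156 − 155/12 = 1717/12.
Numerically: ≈ 143.0833.
(This is only a lower bound; the true E[α(G)] may be larger.)

E[α(G)] ≥ 1717/12 ≈ 143.0833.


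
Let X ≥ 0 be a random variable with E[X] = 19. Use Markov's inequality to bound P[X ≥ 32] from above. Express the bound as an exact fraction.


μ = E[X] = 19, a = 32.
Markov: P[X ≥ 32] ≤ μ/a = (19)/32 = 19/32.
Numerically: ≈ 0.59375.
(Since a = 32 > μ = 19.00000, the bound 19/32 is < 1 and informative.)

P[X ≥ 32] ≤ 19/32 ≈ 0.59375.


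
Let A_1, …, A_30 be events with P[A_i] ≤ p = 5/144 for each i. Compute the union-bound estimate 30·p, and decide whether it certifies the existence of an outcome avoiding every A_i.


Union bound: P[∪_{i=1}^{30} A_i] ≤ Σ_i P[A_i] ≤ 30·p = 30·(5/144) = 25/24.
Numerically: 25/24 ≈ 1.042.
Is 25/24 < 1? NO.
Since the bound 25/24 is ≥ 1, the union bound is uninformative here; it does NOT by itself certify existence.

30·p = 25/24 ≈ 1.042; existence NOT certified by the union bound.


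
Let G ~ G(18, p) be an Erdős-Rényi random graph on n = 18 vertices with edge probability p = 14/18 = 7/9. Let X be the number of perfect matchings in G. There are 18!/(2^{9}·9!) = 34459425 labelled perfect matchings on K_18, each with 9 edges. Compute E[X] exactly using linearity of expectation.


K_18 has 18!/(2^{9}·9!) = 34459425 labelled perfect matchings.
For each such perfect matching H, let X_H = 1 if all 9 edges of H are present in G. Then P[X_H = 1] = p^{9} = (7/9)^{9} = 40353607/387420489.
By linearity of expectation: E[X] = Σ_H E[X_H] = 34459425 · p^{9} = 34459425 · 40353607/387420489 = 17167433257975/4782969.
Numerically: E[X] ≈ 3.59e+06.

E[X] = 34459425 · (7/9)^{9} = 17167433257975/4782969 ≈ 3.59e+06.


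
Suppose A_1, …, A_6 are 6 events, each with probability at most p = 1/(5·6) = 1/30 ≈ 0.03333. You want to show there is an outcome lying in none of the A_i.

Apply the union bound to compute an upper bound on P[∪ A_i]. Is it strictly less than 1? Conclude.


Union bound: P[∪_{i=1}^{6} A_i] ≤ Σ_i P[A_i] ≤ 6·p = 6·(1/30) = 1/5.
Numerically: 1/5 ≈ 0.20000.
Is 1/5 < 1? YES.
Since P[∪ A_i] ≤ 1/5 < 1, the complement has P[∩ A_i^c] ≥ 1 − 1/5 = 4/5 > 0, so some outcome avoids every A_i.

6·p = 1/5 ≈ 0.20000; existence CERTIFIED by the union bound.


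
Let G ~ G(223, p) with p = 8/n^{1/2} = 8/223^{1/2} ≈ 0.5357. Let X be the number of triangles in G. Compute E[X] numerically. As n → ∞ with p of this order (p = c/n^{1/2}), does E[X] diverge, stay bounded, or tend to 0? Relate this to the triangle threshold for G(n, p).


Number of potential triangles: C(223, 3) = 1823471.
Each occurs with probability p³ ≈ (0.5357)³ ≈ 1.537491e-01.
By linearity: E[X] = C(223, 3)·p³ ≈ 1823471 · 1.537491e-01 ≈ 280357.0795.
Since α = 1/2 < 1, p = c/n^{1/2} ≫ 1/n is above the triangle threshold p ~ 1/n. Asymptotically E[X] ~ (c³/6)·n^{3(1−α)} = (8³/6)·n^{1.5} → ∞; triangles are abundant w.h.p.

E[X] ≈ 280357.0795; in regime p = Θ(1/n^{1/2}) E[X] diverges (above the triangle threshold p ~ 1/n).


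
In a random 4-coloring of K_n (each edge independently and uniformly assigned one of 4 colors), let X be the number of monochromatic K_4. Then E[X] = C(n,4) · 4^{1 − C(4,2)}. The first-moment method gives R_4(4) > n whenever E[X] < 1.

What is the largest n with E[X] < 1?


We need C(n, 4) · 4^{1 − 6} < 1, i.e. C(n, 4) < 4^{6 − 1} = 1024.
Check values of n near the boundary:
  n = 9: C(9, 4) = 126; 126 < 1024? YES
  n = 10: C(10, 4) = 210; 210 < 1024? YES
  n = 11: C(11, 4) = 330; 330 < 1024? YES
  n = 12: C(12, 4) = 495; 495 < 1024? YES
  n = 13: C(13, 4) = 715; 715 < 1024? YES
  n = 14: C(14, 4) = 1001; 1001 < 1024? YES
  n = 15: C(15, 4) = 1365; 1365 < 1024? NO
  n = 16: C(16, 4) = 1820; 1820 < 1024? NO
The largest n with C(n, 4) < 1024 is n = 14 (where E[X] = 1001/1024 ≈ 0.977539). Hence R_4(4) > 14, i.e. R_4(4) ≥ 15.

Largest n = 14; hence R_4(4) > 14.


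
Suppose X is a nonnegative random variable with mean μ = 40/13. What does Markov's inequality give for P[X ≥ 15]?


μ = E[X] = 40/13, a = 15.
Markov: P[X ≥ 15] ≤ μ/a = (40/13)/15 = 8/39.
Numerically: ≈ 0.205.
(Since a = 15 > μ = 3.077, the bound 8/39 is < 1 and informative.)

P[X ≥ 15] ≤ 8/39 ≈ 0.205.


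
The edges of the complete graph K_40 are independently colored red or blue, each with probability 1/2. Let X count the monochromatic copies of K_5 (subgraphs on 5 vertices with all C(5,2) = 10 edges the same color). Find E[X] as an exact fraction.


Let X = Σ_S X_S over the C(40, 5) = 658008 subsets S of size 5, where X_S = 1 if the K_5 on S is monochromatic.
For a fixed S, the K_5 on S has C(5, 2) = 10 edges. P[all 10 edges red] = (1/2)^10, and likewise for blue, so P[monochromatic] = 2·(1/2)^10 = 2^{1 − 10} = 1/512.
Summing: E[X] = C(40, 5) · 2^{1 − 10} = 658008 · 1/512 = 82251/64.
Numerically: E[X] ≈ 1285.1719.

E[X] = C(40,5)·2^(1−C(5,2)) = 82251/64 ≈ 1285.1719.


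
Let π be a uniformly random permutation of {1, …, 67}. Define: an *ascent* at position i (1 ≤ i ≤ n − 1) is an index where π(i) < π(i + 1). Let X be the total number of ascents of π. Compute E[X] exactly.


Write X = Σ X_I over i = 1, …, 66, with X_I the indicator of one ascent.
There are 66 indicators.
For each fixed i, the pair (π(i), π(i+1)) is a uniformly random ordered pair of distinct values from {1, …, 67}; by symmetry P[π(i) < π(i+1)] = 1/2.
By linearity: E[X] = 66 · (1/2) = (67 − 1) · (1/2) = 33 ≈ 33.000.

E[X] = 33 = 33.000.


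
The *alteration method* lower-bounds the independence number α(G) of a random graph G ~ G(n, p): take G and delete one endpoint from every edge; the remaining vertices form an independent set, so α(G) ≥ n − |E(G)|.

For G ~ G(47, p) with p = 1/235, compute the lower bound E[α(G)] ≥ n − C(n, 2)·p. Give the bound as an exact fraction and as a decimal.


E[|E(G)|] = C(47, 2)·p = 1081 · (1/235) = 23/5.
E[α(G)] ≥ n − E[|E(G)|] = 47 − 23/5 = 212/5.
Numerically: ≈ 42.4000.
(This is only a lower bound; the true E[α(G)] may be larger.)

E[α(G)] ≥ 212/5 ≈ 42.4000.


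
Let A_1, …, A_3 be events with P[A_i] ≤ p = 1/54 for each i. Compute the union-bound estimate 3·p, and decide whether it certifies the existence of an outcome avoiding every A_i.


Union bound: P[∪_{i=1}^{3} A_i] ≤ Σ_i P[A_i] ≤ 3·p = 3·(1/54) = 1/18.
Numerically: 1/18 ≈ 0.05556.
Is 1/18 < 1? YES.
Since P[∪ A_i] ≤ 1/18 < 1, the complement has P[∩ A_i^c] ≥ 1 − 1/18 = 17/18 > 0, so some outcome avoids every A_i.

3·p = 1/18 ≈ 0.05556; existence CERTIFIED by the union bound.


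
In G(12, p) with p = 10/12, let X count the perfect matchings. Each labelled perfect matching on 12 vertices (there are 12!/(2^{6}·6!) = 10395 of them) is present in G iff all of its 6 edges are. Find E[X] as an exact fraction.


K_12 has 12!/(2^{6}·6!) = 10395 labelled perfect matchings.
For each such perfect matching H, let X_H = 1 if all 6 edges of H are present in G. Then P[X_H = 1] = p^{6} = (5/6)^{6} = 15625/46656.
By linearity: E[X] = Σ_H E[X_H] = 10395 · p^{6} = 10395 · 15625/46656 = 6015625/1728.
Numerically: E[X] ≈ 3481.26.

E[X] = 10395 · (5/6)^{6} = 6015625/1728 ≈ 3481.26.


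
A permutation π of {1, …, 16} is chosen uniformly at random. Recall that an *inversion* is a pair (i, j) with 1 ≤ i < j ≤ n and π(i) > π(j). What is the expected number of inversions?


Write X = Σ X_I over the C(16, 2) = 120 pairs i < j, with X_I the indicator of one inversion.
There are 120 indicators.
For each fixed pair i < j, the values π(i) and π(j) are two distinct elements of {1, …, 16} in uniformly random order; by symmetry P[π(i) > π(j)] = 1/2.
By linearity: E[X] = 120 · (1/2) = C(16, 2) · (1/2) = 120/2 = 60 ≈ 60.0000.

E[X] = 60 = 60.0000.


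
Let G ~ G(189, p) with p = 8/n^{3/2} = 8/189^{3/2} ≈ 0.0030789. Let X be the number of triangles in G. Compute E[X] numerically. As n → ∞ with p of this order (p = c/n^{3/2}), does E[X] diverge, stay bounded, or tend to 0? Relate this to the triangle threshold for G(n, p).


Number of potential triangles: C(189, 3) = 1107414.
Each occurs with probability p³ ≈ (0.0030789)³ ≈ 2.9187160e-08.
By linearity: E[X] = C(189, 3)·p³ ≈ 1107414 · 2.9187160e-08 ≈ 0.03232.
Since α = 3/2 > 1, p = c/n^{3/2} = o(1/n) is below the triangle threshold p ~ 1/n. Asymptotically E[X] ~ (c³/6)·n^{3(1−α)} = (8³/6)·n^{-1.5} → 0, so by Markov's inequality G has no triangles w.h.p.

E[X] ≈ 0.03232; in regime p = Θ(1/n^{3/2}) E[X] tends to 0 (below the triangle threshold p ~ 1/n).


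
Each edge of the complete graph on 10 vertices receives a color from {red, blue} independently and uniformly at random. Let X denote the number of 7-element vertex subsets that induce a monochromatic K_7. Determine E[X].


Let X = Σ_S X_S over the C(10, 7) = 120 subsets S of size 7, where X_S = 1 if the K_7 on S is monochromatic.
For a fixed S, the K_7 on S has C(7, 2) = 21 edges. P[all 21 edges red] = (1/2)^21, and likewise for blue, so P[monochromatic] = 2·(1/2)^21 = 2^{1 − 21} = 1/1048576.
By linearity: E[X] = C(10, 7) · 2^{1 − 21} = 120 · 1/1048576 = 15/131072.
Numerically: E[X] ≈ 0.0001.

E[X] = C(10,7)·2^(1−C(7,2)) = 15/131072 ≈ 0.0001.


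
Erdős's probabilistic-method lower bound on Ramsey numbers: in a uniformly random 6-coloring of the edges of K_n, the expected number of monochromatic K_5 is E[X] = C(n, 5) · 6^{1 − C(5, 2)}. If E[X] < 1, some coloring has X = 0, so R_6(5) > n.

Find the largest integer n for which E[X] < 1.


We need C(n, 5) · 6^{1 − 10} < 1, i.e. C(n, 5) < 6^{10 − 1} = 10077696.
Check values of n near the boundary:
  n = 63: C(63, 5) = 7028847; 7028847 < 10077696? YES
  n = 64: C(64, 5) = 7624512; 7624512 < 10077696? YES
  n = 65: C(65, 5) = 8259888; 8259888 < 10077696? YES
  n = 66: C(66, 5) = 8936928; 8936928 < 10077696? YES
  n = 67: C(67, 5) = 9657648; 9657648 < 10077696? YES
  n = 68: C(68, 5) = 10424128; 10424128 < 10077696? NO
  n = 69: C(69, 5) = 11238513; 11238513 < 10077696? NO
The largest n with C(n, 5) < 10077696 is n = 67 (where E[X] = 67067/69984 ≈ 0.9583190). Hence R_6(5) > 67, i.e. R_6(5) ≥ 68.

Largest n = 67; hence R_6(5) > 67.


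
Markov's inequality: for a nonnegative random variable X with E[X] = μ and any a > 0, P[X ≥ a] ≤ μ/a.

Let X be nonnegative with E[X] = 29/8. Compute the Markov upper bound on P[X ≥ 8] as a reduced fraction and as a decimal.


μ = E[X] = 29/8, a = 8.
Markov: P[X ≥ 8] ≤ μ/a = (29/8)/8 = 29/64.
Numerically: ≈ 0.453.
(Since a = 8 > μ = 3.625, the bound 29/64 is < 1 and informative.)

P[X ≥ 8] ≤ 29/64 ≈ 0.453.


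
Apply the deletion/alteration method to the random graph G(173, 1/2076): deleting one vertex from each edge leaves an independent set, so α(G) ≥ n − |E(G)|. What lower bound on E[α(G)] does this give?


E[|E(G)|] = C(173, 2)·p = 14878 · (1/2076) = 43/6.
E[α(G)] ≥ n − E[|E(G)|] = 173 − 43/6 = 995/6.
Numerically: ≈ 165.83333.
(This is only a lower bound; the true E[α(G)] may be larger.)

E[α(G)] ≥ 995/6 ≈ 165.83333.


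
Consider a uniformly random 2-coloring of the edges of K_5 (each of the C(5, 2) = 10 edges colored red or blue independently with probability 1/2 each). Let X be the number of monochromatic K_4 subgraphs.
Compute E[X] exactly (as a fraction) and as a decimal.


Let X = Σ_S X_S over the C(5, 4) = 5 subsets S of size 4, where X_S = 1 if the K_4 on S is monochromatic.
For a fixed S, the K_4 on S has C(4, 2) = 6 edges. P[all 6 edges red] = (1/2)^6, and likewise for blue, so P[monochromatic] = 2·(1/2)^6 = 2^{1 − 6} = 1/32.
By linearity: E[X] = C(5, 4) · 2^{1 − 6} = 5 · 1/32 = 5/32.
Numerically: E[X] ≈ 0.1562.

E[X] = C(5,4)·2^(1−C(4,2)) = 5/32 ≈ 0.1562.


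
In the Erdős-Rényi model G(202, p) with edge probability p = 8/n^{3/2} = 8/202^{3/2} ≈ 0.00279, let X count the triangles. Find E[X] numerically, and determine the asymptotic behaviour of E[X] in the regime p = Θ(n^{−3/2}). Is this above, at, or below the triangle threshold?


Number of potential triangles: C(202, 3) = 1353400.
Each occurs with probability p³ ≈ (0.00279)³ ≈ 2.16366e-08.
By linearity: E[X] = C(202, 3)·p³ ≈ 1353400 · 2.16366e-08 ≈ 0.029.
Since α = 3/2 > 1, p = c/n^{3/2} = o(1/n) is below the triangle threshold p ~ 1/n. Asymptotically E[X] ~ (c³/6)·n^{3(1−α)} = (8³/6)·n^{-1.5} → 0, so by Markov's inequality G has no triangles w.h.p.

E[X] ≈ 0.029; in regime p = Θ(1/n^{3/2}) E[X] tends to 0 (below the triangle threshold p ~ 1/n).


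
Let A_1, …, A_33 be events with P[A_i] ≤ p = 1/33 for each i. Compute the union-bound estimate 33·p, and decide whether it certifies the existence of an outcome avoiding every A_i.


Union bound: P[∪_{i=1}^{33} A_i] ≤ Σ_i P[A_i] ≤ 33·p = 33·(1/33) = 1.
Numerically: 1 ≈ 1.0000000.
Is 1 < 1? NO.
Since the bound 1 is ≥ 1, the union bound is uninformative here; it does NOT by itself certify existence.

33·p = 1 ≈ 1.0000000; existence NOT certified by the union bound.


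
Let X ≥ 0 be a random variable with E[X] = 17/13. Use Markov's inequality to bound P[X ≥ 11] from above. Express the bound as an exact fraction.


μ = E[X] = 17/13, a = 11.
Markov: P[X ≥ 11] ≤ μ/a = (17/13)/11 = 17/143.
Numerically: ≈ 0.119.
(Since a = 11 > μ = 1.308, the bound 17/143 is < 1 and informative.)

P[X ≥ 11] ≤ 17/143 ≈ 0.119.


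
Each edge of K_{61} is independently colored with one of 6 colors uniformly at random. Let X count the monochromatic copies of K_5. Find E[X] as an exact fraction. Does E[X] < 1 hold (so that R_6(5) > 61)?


E[X] = C(61, 5) · 6^{1 − 10} = 5949147 · 6^{−9} = 5949147/10077696.
As a reduced fraction: E[X] = 1983049/3359232 ≈ 0.5903281.
Is E[X] < 1? YES.
Since E[X] < 1, there exists a 6-coloring of K_{61} with no monochromatic K_5; hence R_6(5) > 61.

E[X] = 1983049/3359232 ≈ 0.5903281; E[X] < 1, so R_6(5) > 61.


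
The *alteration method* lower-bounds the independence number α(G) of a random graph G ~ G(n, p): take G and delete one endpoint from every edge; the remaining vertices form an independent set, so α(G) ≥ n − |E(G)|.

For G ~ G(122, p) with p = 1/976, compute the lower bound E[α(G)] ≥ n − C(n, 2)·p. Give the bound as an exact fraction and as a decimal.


E[|E(G)|] = C(122, 2)·p = 7381 · (1/976) = 121/16.
E[α(G)] ≥ n − E[|E(G)|] = 122 − 121/16 = 1831/16.
Numerically: ≈ 114.437500.
(This is only a lower bound; the true E[α(G)] may be larger.)

E[α(G)] ≥ 1831/16 ≈ 114.437500.


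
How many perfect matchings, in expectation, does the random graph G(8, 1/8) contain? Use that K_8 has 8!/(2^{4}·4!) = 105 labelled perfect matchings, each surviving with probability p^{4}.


K_8 has 8!/(2^{4}·4!) = 105 labelled perfect matchings.
For each such perfect matching H, let X_H = 1 if all 4 edges of H are present in G. Then P[X_H = 1] = p^{4} = (1/8)^{4} = 1/4096.
By linearity: E[X] = Σ_H E[X_H] = 105 · p^{4} = 105 · 1/4096 = 105/4096.
Numerically: E[X] ≈ 0.025635.

E[X] = 105 · (1/8)^{4} = 105/4096 ≈ 0.025635.


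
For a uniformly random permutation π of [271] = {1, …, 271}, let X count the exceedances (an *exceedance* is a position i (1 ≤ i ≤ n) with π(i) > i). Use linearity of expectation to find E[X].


Write X = Σ_{i=1}^{271} X_i, where X_i = 1_{π(i) > i}.
For each fixed i, π(i) is uniform over {1, …, 271} (marginal of a uniform permutation), so P[π(i) > i] = (n − i)/n. Summing: Σ_{i=1}^{271} (n − i)/n = (0 + 1 + … + 270)/271 = 271(271 − 1)/(2·271) = (271 − 1)/2.
Hence E[X] = Σ_{i=1}^{271} (271 − i)/271 = 135 ≈ 135.00000.

E[X] = 135 = 135.00000.


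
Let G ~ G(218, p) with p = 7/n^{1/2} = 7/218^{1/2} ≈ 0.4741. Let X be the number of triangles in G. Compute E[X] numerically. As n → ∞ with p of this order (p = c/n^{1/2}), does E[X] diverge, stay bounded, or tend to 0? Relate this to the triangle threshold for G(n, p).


Number of potential triangles: C(218, 3) = 1703016.
Each occurs with probability p³ ≈ (0.4741)³ ≈ 1.06563722e-01.
By linearity: E[X] = C(218, 3)·p³ ≈ 1703016 · 1.06563722e-01 ≈ 181479.723060.
Since α = 1/2 < 1, p = c/n^{1/2} ≫ 1/n is above the triangle threshold p ~ 1/n. Asymptotically E[X] ~ (c³/6)·n^{3(1−α)} = (7³/6)·n^{1.5} → ∞; triangles are abundant w.h.p.

E[X] ≈ 181479.723060; in regime p = Θ(1/n^{1/2}) E[X] diverges (above the triangle threshold p ~ 1/n).


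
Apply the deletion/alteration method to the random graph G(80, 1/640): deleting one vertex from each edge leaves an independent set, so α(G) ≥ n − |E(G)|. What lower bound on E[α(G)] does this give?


E[|E(G)|] = C(80, 2)·p = 3160 · (1/640) = 79/16.
E[α(G)] ≥ n − E[|E(G)|] = 80 − 79/16 = 1201/16.
Numerically: ≈ 75.06250.
(This is only a lower bound; the true E[α(G)] may be larger.)

E[α(G)] ≥ 1201/16 ≈ 75.06250.


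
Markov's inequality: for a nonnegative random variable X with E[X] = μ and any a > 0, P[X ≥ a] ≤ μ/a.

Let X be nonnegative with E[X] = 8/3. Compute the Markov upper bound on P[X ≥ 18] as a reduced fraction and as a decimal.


μ = E[X] = 8/3, a = 18.
Markov: P[X ≥ 18] ≤ μ/a = (8/3)/18 = 4/27.
Numerically: ≈ 0.148148.
(Since a = 18 > μ = 2.666667, the bound 4/27 is < 1 and informative.)

P[X ≥ 18] ≤ 4/27 ≈ 0.148148.


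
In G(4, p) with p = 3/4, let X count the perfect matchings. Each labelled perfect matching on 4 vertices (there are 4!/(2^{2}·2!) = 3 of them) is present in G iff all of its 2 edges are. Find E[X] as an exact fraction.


K_4 has 4!/(2^{2}·2!) = 3 labelled perfect matchings.
For each such perfect matching H, let X_H = 1 if all 2 edges of H are present in G. Then P[X_H = 1] = p^{2} = (3/4)^{2} = 9/16.
By linearity of expectation: E[X] = Σ_H E[X_H] = 3 · p^{2} = 3 · 9/16 = 27/16.
Numerically: E[X] ≈ 1.688.

E[X] = 3 · (3/4)^{2} = 27/16 ≈ 1.688.


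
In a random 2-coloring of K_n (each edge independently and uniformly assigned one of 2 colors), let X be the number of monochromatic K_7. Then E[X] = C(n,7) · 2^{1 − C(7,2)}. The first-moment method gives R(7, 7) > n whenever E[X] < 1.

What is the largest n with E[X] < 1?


We need C(n, 7) · 2^{1 − 21} < 1, i.e. C(n, 7) < 2^{21 − 1} = 1048576.
Check values of n near the boundary:
  n = 25: C(25, 7) = 480700; 480700 < 1048576? YES
  n = 26: C(26, 7) = 657800; 657800 < 1048576? YES
  n = 27: C(27, 7) = 888030; 888030 < 1048576? YES
  n = 28: C(28, 7) = 1184040; 1184040 < 1048576? NO
  n = 29: C(29, 7) = 1560780; 1560780 < 1048576? NO
  n = 30: C(30, 7) = 2035800; 2035800 < 1048576? NO
The largest n with C(n, 7) < 1048576 is n = 27 (where E[X] = 444015/524288 ≈ 0.847). Hence R(7, 7) > 27, i.e. R(7, 7) ≥ 28.

Largest n = 27; hence R(7, 7) > 27.
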